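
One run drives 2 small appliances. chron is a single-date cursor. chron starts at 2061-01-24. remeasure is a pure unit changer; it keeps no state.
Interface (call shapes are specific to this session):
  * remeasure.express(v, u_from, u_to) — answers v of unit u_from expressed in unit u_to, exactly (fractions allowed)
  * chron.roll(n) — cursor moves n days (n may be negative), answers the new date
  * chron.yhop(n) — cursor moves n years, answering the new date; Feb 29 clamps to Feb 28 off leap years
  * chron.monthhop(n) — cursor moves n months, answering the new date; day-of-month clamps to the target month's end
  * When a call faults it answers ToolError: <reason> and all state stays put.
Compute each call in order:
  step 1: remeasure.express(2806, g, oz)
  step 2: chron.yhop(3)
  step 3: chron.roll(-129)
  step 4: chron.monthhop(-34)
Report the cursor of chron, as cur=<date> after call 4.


Answer: cur=2060-11-17

Derivation:
Step: remeasure.express[2806; g; oz]
Result: 4489600000/45359237
Step: chron.yhop[3]
Result: 2064-01-24
Step: chron.roll[-129]
Result: 2063-09-17
Step: chron.monthhop[-34]
Result: 2060-11-17


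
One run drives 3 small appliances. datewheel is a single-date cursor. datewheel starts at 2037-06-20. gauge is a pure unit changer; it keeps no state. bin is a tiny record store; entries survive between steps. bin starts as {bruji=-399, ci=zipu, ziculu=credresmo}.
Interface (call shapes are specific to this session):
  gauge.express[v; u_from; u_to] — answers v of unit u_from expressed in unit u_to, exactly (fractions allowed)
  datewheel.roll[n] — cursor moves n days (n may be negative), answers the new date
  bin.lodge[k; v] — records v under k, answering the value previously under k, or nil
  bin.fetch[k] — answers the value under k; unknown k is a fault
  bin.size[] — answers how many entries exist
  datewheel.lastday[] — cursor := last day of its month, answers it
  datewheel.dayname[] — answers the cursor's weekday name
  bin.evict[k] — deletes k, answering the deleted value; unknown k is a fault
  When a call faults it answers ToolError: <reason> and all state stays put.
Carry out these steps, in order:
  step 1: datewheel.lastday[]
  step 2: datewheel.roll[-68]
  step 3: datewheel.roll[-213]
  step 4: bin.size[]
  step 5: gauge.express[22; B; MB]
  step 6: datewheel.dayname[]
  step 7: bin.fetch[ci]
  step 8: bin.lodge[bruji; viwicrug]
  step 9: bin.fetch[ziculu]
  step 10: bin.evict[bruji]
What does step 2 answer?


% datewheel.lastday
:: 2037-06-30
% datewheel.roll n=-68
:: 2037-04-23
% datewheel.roll n=-213
:: 2036-09-22
% bin.size
:: 3
% gauge.express v=22 u_from=B u_to=MB
:: 11/500000
% datewheel.dayname
:: Monday
% bin.fetch k=ci
:: zipu
% bin.lodge k=bruji v=viwicrug
:: -399
% bin.fetch k=ziculu
:: credresmo
% bin.evict k=bruji
:: viwicrug

Answer: 2037-04-23


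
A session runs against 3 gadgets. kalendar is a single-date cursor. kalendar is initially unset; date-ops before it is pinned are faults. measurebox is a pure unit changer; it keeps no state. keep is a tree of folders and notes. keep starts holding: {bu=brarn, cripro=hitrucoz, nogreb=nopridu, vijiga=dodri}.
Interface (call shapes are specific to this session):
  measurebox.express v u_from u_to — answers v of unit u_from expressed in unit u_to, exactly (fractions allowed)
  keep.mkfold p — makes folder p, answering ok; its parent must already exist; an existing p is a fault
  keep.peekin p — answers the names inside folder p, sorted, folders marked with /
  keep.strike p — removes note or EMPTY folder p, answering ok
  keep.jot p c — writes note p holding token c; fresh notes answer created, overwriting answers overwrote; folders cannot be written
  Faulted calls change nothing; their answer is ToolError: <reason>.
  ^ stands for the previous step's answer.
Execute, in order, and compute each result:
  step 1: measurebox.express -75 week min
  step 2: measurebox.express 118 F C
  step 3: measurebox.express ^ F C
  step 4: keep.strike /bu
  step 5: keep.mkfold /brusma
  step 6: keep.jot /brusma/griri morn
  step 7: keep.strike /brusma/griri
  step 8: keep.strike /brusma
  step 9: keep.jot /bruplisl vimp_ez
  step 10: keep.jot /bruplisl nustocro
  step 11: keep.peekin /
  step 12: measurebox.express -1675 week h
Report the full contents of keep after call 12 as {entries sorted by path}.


% measurebox.express -75 week min
  -756000
% measurebox.express 118 F C
  430/9
% measurebox.express ^ F C
  710/81
% keep.strike /bu
  ok
% keep.mkfold /brusma
  ok
% keep.jot /brusma/griri morn
  created
% keep.strike /brusma/griri
  ok
% keep.strike /brusma
  ok
% keep.jot /bruplisl vimp_ez
  created
% keep.jot /bruplisl nustocro
  overwrote
% keep.peekin /
  [bruplisl, cripro, nogreb, vijiga]
% measurebox.express -1675 week h
  -281400

Answer: {bruplisl=nustocro, cripro=hitrucoz, nogreb=nopridu, vijiga=dodri}


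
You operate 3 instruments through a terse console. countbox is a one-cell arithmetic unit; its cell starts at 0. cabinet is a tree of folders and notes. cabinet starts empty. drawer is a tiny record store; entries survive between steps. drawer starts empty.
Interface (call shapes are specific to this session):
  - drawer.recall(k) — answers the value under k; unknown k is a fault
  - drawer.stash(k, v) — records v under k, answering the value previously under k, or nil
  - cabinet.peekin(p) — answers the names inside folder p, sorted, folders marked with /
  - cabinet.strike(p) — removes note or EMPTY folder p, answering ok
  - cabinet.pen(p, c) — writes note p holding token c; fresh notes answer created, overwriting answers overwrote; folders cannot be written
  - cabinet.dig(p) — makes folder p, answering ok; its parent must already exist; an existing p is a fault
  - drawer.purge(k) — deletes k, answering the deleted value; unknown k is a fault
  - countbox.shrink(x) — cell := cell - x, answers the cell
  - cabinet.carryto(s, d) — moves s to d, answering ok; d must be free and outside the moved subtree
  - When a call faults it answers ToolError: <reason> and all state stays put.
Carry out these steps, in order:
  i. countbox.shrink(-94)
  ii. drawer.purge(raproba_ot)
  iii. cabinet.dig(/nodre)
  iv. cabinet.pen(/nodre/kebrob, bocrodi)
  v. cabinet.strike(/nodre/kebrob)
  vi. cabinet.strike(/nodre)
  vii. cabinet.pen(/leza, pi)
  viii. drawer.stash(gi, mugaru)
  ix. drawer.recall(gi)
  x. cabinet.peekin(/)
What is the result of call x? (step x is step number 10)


Using shrink with x=-94, — result: 94.
Next I call purge with k=raproba_ot, giving ToolError: no such key raproba_ot.
I try dig with p=/nodre, and see ok.
Next I call pen with p=/nodre/kebrob, c=bocrodi, → created.
Calling strike with p=/nodre/kebrob, — result: ok.
Calling strike with p=/nodre, yielding ok.
Now I run pen with p=/leza, c=pi: created.
Calling stash with k=gi, v=mugaru, giving nil.
Calling recall with k=gi, — result: mugaru.
Now I run peekin with p=/, giving [leza].

Answer: [leza]


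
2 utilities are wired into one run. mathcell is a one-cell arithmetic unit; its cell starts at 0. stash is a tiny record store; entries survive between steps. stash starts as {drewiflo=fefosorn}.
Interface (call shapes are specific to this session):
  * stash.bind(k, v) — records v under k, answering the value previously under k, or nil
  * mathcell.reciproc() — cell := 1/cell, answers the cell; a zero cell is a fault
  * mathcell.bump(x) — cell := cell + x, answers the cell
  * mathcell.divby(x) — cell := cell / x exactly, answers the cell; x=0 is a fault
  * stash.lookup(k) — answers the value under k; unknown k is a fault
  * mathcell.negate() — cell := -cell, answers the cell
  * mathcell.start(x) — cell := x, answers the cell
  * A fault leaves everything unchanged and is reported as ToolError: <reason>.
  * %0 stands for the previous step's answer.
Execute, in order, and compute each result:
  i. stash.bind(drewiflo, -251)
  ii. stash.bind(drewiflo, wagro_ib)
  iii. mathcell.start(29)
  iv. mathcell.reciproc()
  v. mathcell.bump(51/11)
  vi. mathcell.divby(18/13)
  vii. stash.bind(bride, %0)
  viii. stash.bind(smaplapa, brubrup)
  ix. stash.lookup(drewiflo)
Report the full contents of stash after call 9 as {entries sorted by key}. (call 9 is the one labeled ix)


> bind k=drewiflo v=-251
  fefosorn
> bind k=drewiflo v=wagro_ib
  -251
> start x=29
  29
> reciproc
  1/29
> bump x=51/11
  1490/319
> divby x=18/13
  9685/2871
> bind k=bride v=%0
  nil
> bind k=smaplapa v=brubrup
  nil
> lookup k=drewiflo
  wagro_ib

Answer: {bride=9685/2871, drewiflo=wagro_ib, smaplapa=brubrup}


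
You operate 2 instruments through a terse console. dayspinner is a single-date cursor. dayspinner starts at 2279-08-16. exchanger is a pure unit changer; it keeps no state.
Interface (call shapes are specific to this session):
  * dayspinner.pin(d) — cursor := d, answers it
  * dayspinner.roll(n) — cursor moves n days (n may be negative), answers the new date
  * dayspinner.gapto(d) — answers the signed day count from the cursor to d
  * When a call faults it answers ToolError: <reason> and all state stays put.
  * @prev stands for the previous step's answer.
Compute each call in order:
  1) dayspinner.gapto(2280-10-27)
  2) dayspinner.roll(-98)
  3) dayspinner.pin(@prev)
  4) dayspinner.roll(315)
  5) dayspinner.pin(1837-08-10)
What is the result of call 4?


Answer: 2280-03-20

Derivation:
CALL dayspinner.gapto[2280-10-27]
RET  438
CALL dayspinner.roll[-98]
RET  2279-05-10
CALL dayspinner.pin[@prev]
RET  2279-05-10
CALL dayspinner.roll[315]
RET  2280-03-20
CALL dayspinner.pin[1837-08-10]
RET  1837-08-10


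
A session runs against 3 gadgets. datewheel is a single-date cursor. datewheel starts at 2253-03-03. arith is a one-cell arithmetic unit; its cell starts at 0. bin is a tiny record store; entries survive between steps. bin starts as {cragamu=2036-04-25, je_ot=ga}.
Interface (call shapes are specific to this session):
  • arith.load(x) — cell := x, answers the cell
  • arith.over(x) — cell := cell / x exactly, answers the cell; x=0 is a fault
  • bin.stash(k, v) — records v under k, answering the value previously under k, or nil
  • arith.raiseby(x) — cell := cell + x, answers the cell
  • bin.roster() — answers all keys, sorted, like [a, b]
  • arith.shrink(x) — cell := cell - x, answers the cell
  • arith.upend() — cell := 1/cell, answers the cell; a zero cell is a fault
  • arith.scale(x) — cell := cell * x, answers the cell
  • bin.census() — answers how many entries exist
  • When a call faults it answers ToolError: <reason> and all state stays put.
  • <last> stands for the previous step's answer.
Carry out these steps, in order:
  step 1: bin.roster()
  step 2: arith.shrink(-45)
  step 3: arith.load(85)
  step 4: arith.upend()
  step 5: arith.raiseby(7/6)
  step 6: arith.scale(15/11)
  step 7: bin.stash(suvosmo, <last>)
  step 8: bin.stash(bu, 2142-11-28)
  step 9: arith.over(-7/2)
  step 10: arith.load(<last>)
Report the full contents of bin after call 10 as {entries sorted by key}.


-- 1. roster() == [cragamu, je_ot]
-- 2. shrink(x: -45) == 45
-- 3. load(x: 85) == 85
-- 4. upend() == 1/85
-- 5. raiseby(x: 7/6) == 601/510
-- 6. scale(x: 15/11) == 601/374
-- 7. stash(k: suvosmo, v: <last>) == nil
-- 8. stash(k: bu, v: 2142-11-28) == nil
-- 9. over(x: -7/2) == -601/1309
-- 10. load(x: <last>) == -601/1309

Answer: {bu=2142-11-28, cragamu=2036-04-25, je_ot=ga, suvosmo=601/374}


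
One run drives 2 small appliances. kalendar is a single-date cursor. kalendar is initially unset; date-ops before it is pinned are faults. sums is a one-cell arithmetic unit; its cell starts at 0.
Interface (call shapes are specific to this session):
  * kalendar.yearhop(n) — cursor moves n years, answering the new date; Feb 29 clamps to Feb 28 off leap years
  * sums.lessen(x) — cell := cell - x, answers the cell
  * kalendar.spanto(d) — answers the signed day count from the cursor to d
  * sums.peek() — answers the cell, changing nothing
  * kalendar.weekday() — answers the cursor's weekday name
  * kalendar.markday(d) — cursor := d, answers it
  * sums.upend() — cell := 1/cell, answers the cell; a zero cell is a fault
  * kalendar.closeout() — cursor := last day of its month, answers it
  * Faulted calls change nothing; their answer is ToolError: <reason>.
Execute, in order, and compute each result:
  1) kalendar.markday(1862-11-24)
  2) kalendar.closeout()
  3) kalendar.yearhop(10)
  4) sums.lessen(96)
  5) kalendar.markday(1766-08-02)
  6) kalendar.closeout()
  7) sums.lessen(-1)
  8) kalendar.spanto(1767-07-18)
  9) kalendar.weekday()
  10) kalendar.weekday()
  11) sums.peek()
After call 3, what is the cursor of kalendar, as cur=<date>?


Answer: cur=1872-11-30

Derivation:
-- 1. markday(1862-11-24) == 1862-11-24
-- 2. closeout() == 1862-11-30
-- 3. yearhop(10) == 1872-11-30
-- 4. lessen(96) == -96
-- 5. markday(1766-08-02) == 1766-08-02
-- 6. closeout() == 1766-08-31
-- 7. lessen(-1) == -95
-- 8. spanto(1767-07-18) == 321
-- 9. weekday() == Sunday
-- 10. weekday() == Sunday
-- 11. peek() == -95


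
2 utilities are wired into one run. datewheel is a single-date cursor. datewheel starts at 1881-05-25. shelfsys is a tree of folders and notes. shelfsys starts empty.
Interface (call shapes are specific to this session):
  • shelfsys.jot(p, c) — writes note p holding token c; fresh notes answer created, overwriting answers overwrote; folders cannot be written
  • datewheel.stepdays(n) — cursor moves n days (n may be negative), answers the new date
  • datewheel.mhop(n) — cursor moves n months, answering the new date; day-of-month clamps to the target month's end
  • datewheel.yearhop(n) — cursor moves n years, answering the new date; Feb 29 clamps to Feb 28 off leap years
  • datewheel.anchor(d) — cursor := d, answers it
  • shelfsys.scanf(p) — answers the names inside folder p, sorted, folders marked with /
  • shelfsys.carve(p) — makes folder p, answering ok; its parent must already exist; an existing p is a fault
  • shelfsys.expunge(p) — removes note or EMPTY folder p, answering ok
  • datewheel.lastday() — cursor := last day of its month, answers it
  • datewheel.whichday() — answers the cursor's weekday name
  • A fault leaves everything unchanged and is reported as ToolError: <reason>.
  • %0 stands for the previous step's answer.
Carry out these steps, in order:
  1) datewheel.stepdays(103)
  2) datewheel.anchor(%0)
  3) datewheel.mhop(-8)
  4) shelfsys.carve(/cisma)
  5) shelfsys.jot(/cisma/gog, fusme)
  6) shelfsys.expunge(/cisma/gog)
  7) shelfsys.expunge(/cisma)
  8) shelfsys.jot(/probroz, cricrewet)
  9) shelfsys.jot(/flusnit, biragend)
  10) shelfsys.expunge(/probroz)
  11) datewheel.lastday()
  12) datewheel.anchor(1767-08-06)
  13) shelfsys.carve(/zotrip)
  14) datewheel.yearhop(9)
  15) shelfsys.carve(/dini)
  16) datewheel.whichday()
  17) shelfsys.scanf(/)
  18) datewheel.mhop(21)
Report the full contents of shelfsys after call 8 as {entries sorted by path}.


Answer: {probroz=cricrewet}

Derivation:
==> stepdays(103)
<== 1881-09-05
==> anchor(%0)
<== 1881-09-05
==> mhop(-8)
<== 1881-01-05
==> carve(/cisma)
<== ok
==> jot(/cisma/gog, fusme)
<== created
==> expunge(/cisma/gog)
<== ok
==> expunge(/cisma)
<== ok
==> jot(/probroz, cricrewet)
<== created
==> jot(/flusnit, biragend)
<== created
==> expunge(/probroz)
<== ok
==> lastday()
<== 1881-01-31
==> anchor(1767-08-06)
<== 1767-08-06
==> carve(/zotrip)
<== ok
==> yearhop(9)
<== 1776-08-06
==> carve(/dini)
<== ok
==> whichday()
<== Tuesday
==> scanf(/)
<== [dini/, flusnit, zotrip/]
==> mhop(21)
<== 1778-05-06


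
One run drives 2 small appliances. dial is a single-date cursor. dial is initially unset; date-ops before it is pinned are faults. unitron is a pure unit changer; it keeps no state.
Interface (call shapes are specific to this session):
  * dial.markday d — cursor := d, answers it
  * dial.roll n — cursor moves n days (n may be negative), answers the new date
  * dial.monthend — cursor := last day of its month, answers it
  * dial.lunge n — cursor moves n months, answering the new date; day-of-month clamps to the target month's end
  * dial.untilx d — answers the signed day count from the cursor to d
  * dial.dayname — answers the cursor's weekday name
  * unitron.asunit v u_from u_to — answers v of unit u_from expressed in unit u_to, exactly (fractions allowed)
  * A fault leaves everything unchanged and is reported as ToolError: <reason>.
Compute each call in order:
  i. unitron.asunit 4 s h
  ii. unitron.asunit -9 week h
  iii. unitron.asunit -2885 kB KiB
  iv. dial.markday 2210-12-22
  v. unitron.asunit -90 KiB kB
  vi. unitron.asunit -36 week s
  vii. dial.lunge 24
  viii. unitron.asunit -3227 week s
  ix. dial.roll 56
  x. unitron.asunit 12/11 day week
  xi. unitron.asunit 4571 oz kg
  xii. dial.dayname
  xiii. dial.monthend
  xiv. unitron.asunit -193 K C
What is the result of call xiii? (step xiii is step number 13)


% unitron.asunit v→4 u_from→s u_to→h
= 1/900
% unitron.asunit v→-9 u_from→week u_to→h
= -1512
% unitron.asunit v→-2885 u_from→kB u_to→KiB
= -360625/128
% dial.markday d→2210-12-22
= 2210-12-22
% unitron.asunit v→-90 u_from→KiB u_to→kB
= -2304/25
% unitron.asunit v→-36 u_from→week u_to→s
= -21772800
% dial.lunge n→24
= 2212-12-22
% unitron.asunit v→-3227 u_from→week u_to→s
= -1951689600
% dial.roll n→56
= 2213-02-16
% unitron.asunit v→12/11 u_from→day u_to→week
= 12/77
% unitron.asunit v→4571 u_from→oz u_to→kg
= 207337072327/1600000000
% dial.dayname
= Tuesday
% dial.monthend
= 2213-02-28
% unitron.asunit v→-193 u_from→K u_to→C
= -9323/20

Answer: 2213-02-28


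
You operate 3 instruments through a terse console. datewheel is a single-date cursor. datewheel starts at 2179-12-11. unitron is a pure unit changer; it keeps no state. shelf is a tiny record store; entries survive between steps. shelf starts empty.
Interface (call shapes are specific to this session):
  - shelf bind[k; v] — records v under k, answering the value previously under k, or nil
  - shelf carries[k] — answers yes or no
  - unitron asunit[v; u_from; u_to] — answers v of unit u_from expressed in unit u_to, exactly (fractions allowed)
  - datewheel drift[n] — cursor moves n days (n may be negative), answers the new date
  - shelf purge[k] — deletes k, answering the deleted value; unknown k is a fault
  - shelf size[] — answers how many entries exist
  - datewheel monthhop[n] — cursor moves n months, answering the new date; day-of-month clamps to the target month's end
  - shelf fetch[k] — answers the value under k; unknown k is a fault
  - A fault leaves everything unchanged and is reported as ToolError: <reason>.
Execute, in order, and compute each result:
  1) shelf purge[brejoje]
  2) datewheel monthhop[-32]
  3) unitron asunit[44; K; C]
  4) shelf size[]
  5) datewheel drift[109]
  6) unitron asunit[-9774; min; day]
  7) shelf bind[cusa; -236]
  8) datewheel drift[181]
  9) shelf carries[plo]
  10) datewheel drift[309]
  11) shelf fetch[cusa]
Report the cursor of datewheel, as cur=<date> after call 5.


$ shelf purge k=brejoje
:: ToolError: no such key brejoje
$ datewheel monthhop n=-32
:: 2177-04-11
$ unitron asunit v=44 u_from=K u_to=C
:: -4583/20
$ shelf size
:: 0
$ datewheel drift n=109
:: 2177-07-29
$ unitron asunit v=-9774 u_from=min u_to=day
:: -543/80
$ shelf bind k=cusa v=-236
:: nil
$ datewheel drift n=181
:: 2178-01-26
$ shelf carries k=plo
:: no
$ datewheel drift n=309
:: 2178-12-01
$ shelf fetch k=cusa
:: -236

Answer: cur=2177-07-29


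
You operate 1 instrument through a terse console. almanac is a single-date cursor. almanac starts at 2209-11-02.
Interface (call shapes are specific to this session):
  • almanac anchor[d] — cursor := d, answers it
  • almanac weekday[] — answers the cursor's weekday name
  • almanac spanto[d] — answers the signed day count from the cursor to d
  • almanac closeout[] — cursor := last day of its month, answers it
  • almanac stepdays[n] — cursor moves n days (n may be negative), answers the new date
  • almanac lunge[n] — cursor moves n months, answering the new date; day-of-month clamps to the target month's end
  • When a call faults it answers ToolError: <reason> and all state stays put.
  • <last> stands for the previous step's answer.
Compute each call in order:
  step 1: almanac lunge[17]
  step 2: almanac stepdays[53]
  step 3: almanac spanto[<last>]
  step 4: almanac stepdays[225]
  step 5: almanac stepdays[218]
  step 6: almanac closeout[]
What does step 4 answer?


Answer: 2212-01-05

Derivation:
$ almanac lunge n=17
[out] 2211-04-02
$ almanac stepdays n=53
[out] 2211-05-25
$ almanac spanto d=<last>
[out] 0
$ almanac stepdays n=225
[out] 2212-01-05
$ almanac stepdays n=218
[out] 2212-08-10
$ almanac closeout
[out] 2212-08-31


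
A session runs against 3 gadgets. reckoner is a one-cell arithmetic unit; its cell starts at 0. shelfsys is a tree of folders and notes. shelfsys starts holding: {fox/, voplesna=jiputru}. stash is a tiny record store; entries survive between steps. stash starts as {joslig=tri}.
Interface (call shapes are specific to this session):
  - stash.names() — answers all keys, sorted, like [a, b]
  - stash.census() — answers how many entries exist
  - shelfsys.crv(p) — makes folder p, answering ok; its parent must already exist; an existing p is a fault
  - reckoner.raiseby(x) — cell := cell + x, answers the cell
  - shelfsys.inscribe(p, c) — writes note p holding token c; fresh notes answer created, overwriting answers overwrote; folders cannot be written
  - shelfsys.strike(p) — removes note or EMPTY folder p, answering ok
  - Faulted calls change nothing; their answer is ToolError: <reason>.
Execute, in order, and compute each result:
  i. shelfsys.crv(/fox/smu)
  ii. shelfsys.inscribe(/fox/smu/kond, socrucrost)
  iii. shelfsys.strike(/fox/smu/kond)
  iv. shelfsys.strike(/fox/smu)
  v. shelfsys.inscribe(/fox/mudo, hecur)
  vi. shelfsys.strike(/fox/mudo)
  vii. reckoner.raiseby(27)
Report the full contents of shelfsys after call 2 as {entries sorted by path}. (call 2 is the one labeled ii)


Answer: {fox/, fox/smu/, fox/smu/kond=socrucrost, voplesna=jiputru}

Derivation:
[in] shelfsys.crv p→/fox/smu
:: ok
[in] shelfsys.inscribe p→/fox/smu/kond c→socrucrost
:: created
[in] shelfsys.strike p→/fox/smu/kond
:: ok
[in] shelfsys.strike p→/fox/smu
:: ok
[in] shelfsys.inscribe p→/fox/mudo c→hecur
:: created
[in] shelfsys.strike p→/fox/mudo
:: ok
[in] reckoner.raiseby x→27
:: 27


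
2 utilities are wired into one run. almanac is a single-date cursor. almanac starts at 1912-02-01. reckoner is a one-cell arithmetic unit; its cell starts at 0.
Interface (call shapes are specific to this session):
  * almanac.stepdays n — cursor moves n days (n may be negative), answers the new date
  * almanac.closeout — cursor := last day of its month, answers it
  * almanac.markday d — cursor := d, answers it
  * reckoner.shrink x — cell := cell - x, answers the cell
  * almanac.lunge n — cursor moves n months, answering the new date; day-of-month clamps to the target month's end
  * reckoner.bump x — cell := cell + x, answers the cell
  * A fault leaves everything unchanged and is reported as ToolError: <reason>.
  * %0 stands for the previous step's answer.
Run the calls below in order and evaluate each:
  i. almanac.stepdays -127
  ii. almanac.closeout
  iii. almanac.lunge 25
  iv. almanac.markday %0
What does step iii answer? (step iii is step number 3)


Answer: 1913-10-30

Derivation:
> almanac.stepdays n: -127
:: 1911-09-27
> almanac.closeout
:: 1911-09-30
> almanac.lunge n: 25
:: 1913-10-30
> almanac.markday d: %0
:: 1913-10-30


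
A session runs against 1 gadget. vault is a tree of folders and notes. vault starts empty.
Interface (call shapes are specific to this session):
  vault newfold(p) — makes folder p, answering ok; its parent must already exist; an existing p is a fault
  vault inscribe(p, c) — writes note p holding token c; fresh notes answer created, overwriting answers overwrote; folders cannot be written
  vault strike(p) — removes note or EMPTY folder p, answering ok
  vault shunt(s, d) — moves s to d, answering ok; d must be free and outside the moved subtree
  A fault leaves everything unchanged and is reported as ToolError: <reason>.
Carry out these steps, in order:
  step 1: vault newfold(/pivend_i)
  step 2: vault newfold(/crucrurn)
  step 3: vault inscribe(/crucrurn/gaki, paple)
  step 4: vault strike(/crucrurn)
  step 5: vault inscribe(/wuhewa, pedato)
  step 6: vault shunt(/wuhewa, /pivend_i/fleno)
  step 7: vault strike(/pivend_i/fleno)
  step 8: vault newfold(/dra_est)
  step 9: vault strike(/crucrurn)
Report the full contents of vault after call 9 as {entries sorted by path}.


% vault newfold p='/pivend_i'
= ok
% vault newfold p='/crucrurn'
= ok
% vault inscribe p='/crucrurn/gaki' c='paple'
= created
% vault strike p='/crucrurn'
= ToolError: not empty
% vault inscribe p='/wuhewa' c='pedato'
= created
% vault shunt s='/wuhewa' d='/pivend_i/fleno'
= ok
% vault strike p='/pivend_i/fleno'
= ok
% vault newfold p='/dra_est'
= ok
% vault strike p='/crucrurn'
= ToolError: not empty

Answer: {crucrurn/, crucrurn/gaki=paple, dra_est/, pivend_i/}


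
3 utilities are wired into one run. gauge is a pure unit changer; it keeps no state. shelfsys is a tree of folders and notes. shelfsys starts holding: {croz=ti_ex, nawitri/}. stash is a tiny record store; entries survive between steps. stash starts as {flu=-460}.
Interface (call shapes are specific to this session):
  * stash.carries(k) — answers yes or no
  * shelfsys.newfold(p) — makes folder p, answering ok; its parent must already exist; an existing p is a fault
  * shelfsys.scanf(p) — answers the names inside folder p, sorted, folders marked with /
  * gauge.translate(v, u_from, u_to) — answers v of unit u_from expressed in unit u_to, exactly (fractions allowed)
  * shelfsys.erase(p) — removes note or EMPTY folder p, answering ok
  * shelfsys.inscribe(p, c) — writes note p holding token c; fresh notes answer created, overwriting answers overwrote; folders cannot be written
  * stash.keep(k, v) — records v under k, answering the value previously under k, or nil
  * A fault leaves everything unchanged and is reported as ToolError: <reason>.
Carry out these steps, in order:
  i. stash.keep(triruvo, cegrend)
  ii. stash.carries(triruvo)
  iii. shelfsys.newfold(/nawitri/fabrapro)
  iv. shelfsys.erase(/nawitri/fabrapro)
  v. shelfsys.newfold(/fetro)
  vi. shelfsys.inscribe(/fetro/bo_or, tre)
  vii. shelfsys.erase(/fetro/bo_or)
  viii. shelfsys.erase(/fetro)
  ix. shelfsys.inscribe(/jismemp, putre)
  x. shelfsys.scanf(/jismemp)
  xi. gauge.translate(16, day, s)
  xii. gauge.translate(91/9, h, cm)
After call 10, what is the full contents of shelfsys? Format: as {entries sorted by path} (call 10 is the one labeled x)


I call stash.keep on k='triruvo', v='cegrend', — result: nil.
I run stash.carries on k='triruvo', yielding yes.
Next I call shelfsys.newfold on p='/nawitri/fabrapro', yielding ok.
I call shelfsys.erase on p='/nawitri/fabrapro': ok.
I run shelfsys.newfold on p='/fetro', → ok.
Then shelfsys.inscribe on p='/fetro/bo_or', c='tre', yielding created.
I invoke shelfsys.erase on p='/fetro/bo_or', and get ok.
I try shelfsys.erase on p='/fetro', giving ok.
Next I call shelfsys.inscribe on p='/jismemp', c='putre', and see created.
Then shelfsys.scanf on p='/jismemp', and get ToolError: not a directory.
I use gauge.translate on v='16', u_from='day', u_to='s': 1382400.
Using gauge.translate on v='91/9', u_from='h', u_to='cm', — result: ToolError: incompatible units.

Answer: {croz=ti_ex, jismemp=putre, nawitri/}


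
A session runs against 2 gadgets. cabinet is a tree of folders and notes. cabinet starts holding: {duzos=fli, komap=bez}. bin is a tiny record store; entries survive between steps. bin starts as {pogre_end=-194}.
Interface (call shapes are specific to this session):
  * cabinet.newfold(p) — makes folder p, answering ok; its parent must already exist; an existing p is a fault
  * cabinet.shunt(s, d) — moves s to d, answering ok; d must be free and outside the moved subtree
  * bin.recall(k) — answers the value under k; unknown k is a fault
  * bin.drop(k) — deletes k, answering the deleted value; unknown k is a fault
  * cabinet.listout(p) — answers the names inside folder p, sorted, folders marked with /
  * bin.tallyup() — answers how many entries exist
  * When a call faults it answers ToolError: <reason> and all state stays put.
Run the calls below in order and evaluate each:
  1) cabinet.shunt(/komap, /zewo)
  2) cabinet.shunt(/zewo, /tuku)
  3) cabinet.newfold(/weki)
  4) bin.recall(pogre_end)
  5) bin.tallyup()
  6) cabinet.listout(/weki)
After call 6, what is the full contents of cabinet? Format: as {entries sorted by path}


→ cabinet.shunt(s: /komap, d: /zewo)
← ok
→ cabinet.shunt(s: /zewo, d: /tuku)
← ok
→ cabinet.newfold(p: /weki)
← ok
→ bin.recall(k: pogre_end)
← -194
→ bin.tallyup()
← 1
→ cabinet.listout(p: /weki)
← []

Answer: {duzos=fli, tuku=bez, weki/}


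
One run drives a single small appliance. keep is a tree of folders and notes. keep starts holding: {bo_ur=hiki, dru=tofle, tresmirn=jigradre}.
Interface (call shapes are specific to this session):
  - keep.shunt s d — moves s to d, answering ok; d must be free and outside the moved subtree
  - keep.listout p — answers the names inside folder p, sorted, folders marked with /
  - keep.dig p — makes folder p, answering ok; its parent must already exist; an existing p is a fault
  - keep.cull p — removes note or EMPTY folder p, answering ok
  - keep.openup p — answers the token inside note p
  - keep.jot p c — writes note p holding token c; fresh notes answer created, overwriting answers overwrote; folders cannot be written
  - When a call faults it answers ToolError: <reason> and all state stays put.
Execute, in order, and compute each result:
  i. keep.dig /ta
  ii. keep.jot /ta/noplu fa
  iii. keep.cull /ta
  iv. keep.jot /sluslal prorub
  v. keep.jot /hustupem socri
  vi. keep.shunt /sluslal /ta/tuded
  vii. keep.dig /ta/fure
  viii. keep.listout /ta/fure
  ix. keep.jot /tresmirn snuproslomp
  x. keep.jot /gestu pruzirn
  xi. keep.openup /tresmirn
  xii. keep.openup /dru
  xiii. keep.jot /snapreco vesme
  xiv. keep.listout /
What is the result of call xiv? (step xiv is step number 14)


Answer: [bo_ur, dru, gestu, hustupem, snapreco, ta/, tresmirn]

Derivation:
·→ keep.dig(p: /ta)
·← ok
·→ keep.jot(p: /ta/noplu, c: fa)
·← created
·→ keep.cull(p: /ta)
·← ToolError: not empty
·→ keep.jot(p: /sluslal, c: prorub)
·← created
·→ keep.jot(p: /hustupem, c: socri)
·← created
·→ keep.shunt(s: /sluslal, d: /ta/tuded)
·← ok
·→ keep.dig(p: /ta/fure)
·← ok
·→ keep.listout(p: /ta/fure)
·← []
·→ keep.jot(p: /tresmirn, c: snuproslomp)
·← overwrote
·→ keep.jot(p: /gestu, c: pruzirn)
·← created
·→ keep.openup(p: /tresmirn)
·← snuproslomp
·→ keep.openup(p: /dru)
·← tofle
·→ keep.jot(p: /snapreco, c: vesme)
·← created
·→ keep.listout(p: /)
·← [bo_ur, dru, gestu, hustupem, snapreco, ta/, tresmirn]


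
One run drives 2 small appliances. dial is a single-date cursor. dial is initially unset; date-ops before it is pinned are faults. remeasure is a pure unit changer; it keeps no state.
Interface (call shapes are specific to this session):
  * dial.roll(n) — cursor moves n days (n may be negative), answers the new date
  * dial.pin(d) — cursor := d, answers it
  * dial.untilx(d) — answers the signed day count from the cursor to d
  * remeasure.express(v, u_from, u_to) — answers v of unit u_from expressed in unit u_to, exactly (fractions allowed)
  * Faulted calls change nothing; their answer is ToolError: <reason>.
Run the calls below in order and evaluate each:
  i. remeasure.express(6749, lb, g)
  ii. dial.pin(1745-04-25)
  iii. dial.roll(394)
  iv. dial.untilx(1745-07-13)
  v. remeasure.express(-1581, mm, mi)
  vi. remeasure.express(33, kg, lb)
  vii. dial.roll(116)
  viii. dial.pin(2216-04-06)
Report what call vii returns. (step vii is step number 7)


Answer: 1746-09-17

Derivation:
-> express(6749, lb, g)
<- 306129490513/100000
-> pin(1745-04-25)
<- 1745-04-25
-> roll(394)
<- 1746-05-24
-> untilx(1745-07-13)
<- -315
-> express(-1581, mm, mi)
<- -527/536448
-> express(33, kg, lb)
<- 300000000/4123567
-> roll(116)
<- 1746-09-17
-> pin(2216-04-06)
<- 2216-04-06


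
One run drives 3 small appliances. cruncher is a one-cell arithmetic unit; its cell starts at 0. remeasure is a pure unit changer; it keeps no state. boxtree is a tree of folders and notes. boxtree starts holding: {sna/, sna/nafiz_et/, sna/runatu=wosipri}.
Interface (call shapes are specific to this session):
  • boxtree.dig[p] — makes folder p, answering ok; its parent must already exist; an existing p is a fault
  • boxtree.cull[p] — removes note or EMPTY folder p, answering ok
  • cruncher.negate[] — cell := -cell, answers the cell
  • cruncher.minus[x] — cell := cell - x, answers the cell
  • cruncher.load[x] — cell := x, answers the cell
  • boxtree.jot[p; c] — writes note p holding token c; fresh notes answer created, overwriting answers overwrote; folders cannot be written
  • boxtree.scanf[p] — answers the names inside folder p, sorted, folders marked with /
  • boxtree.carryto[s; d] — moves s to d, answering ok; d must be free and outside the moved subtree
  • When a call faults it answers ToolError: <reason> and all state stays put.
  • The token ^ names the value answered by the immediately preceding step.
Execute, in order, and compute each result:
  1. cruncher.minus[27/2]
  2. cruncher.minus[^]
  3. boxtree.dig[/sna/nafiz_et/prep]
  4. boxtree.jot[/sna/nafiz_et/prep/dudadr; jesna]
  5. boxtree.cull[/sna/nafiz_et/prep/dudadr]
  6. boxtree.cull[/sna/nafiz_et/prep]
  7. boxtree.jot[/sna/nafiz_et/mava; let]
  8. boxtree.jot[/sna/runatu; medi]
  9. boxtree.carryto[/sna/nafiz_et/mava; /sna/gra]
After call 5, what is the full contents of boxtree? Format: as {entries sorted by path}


Answer: {sna/, sna/nafiz_et/, sna/nafiz_et/prep/, sna/runatu=wosipri}

Derivation:
→ cruncher.minus(x: 27/2)
← -27/2
→ cruncher.minus(x: ^)
← 0
→ boxtree.dig(p: /sna/nafiz_et/prep)
← ok
→ boxtree.jot(p: /sna/nafiz_et/prep/dudadr, c: jesna)
← created
→ boxtree.cull(p: /sna/nafiz_et/prep/dudadr)
← ok
→ boxtree.cull(p: /sna/nafiz_et/prep)
← ok
→ boxtree.jot(p: /sna/nafiz_et/mava, c: let)
← created
→ boxtree.jot(p: /sna/runatu, c: medi)
← overwrote
→ boxtree.carryto(s: /sna/nafiz_et/mava, d: /sna/gra)
← ok


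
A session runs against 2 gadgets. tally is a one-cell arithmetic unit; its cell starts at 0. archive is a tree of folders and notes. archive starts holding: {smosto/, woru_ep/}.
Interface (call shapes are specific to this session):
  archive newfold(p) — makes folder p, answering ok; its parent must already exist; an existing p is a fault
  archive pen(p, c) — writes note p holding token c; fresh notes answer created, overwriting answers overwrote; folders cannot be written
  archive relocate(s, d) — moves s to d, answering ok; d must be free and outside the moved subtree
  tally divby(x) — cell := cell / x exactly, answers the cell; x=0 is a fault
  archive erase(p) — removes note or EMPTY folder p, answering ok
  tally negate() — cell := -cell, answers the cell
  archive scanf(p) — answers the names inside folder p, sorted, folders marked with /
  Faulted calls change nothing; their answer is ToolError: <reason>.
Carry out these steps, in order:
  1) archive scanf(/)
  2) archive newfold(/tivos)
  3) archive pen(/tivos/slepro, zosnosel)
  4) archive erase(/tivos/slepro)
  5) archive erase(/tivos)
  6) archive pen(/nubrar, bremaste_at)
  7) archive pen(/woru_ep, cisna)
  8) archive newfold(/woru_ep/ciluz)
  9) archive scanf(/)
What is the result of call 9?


~$ archive scanf /
= [smosto/, woru_ep/]
~$ archive newfold /tivos
= ok
~$ archive pen /tivos/slepro zosnosel
= created
~$ archive erase /tivos/slepro
= ok
~$ archive erase /tivos
= ok
~$ archive pen /nubrar bremaste_at
= created
~$ archive pen /woru_ep cisna
= ToolError: is a directory
~$ archive newfold /woru_ep/ciluz
= ok
~$ archive scanf /
= [nubrar, smosto/, woru_ep/]

Answer: [nubrar, smosto/, woru_ep/]


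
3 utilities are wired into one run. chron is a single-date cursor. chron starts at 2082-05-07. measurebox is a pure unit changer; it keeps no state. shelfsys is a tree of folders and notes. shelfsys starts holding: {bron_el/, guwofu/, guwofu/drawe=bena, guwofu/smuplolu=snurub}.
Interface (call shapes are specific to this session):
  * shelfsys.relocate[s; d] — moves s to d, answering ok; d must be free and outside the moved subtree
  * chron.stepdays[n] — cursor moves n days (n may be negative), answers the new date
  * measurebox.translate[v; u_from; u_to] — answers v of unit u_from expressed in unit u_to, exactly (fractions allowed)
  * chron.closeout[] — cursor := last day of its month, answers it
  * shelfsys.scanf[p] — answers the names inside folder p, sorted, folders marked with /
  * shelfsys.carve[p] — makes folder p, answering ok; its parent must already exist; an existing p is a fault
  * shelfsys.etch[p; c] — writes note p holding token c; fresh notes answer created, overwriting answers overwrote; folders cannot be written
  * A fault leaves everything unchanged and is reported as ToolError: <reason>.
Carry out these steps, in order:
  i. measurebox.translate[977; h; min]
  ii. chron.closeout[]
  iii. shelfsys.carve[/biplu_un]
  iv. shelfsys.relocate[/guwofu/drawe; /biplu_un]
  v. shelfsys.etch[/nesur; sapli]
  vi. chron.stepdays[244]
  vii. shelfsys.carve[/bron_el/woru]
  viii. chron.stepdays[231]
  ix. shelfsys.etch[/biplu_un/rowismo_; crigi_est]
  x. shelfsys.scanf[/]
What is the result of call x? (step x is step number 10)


Answer: [biplu_un/, bron_el/, guwofu/, nesur]

Derivation:
I use translate with v: 977, u_from: h, u_to: min, and observe 58620.
Now I run closeout(), and get 2082-05-31.
Invoking carve with p: /biplu_un, yielding ok.
Calling relocate with s: /guwofu/drawe, d: /biplu_un, and get ToolError: exists.
Invoking etch with p: /nesur, c: sapli, giving created.
Invoking stepdays with n: 244, and get 2083-01-30.
I call carve with p: /bron_el/woru, which returns ok.
Calling stepdays with n: 231, and observe 2083-09-18.
Now I run etch with p: /biplu_un/rowismo_, c: crigi_est, and get created.
I invoke scanf with p: /: [biplu_un/, bron_el/, guwofu/, nesur].


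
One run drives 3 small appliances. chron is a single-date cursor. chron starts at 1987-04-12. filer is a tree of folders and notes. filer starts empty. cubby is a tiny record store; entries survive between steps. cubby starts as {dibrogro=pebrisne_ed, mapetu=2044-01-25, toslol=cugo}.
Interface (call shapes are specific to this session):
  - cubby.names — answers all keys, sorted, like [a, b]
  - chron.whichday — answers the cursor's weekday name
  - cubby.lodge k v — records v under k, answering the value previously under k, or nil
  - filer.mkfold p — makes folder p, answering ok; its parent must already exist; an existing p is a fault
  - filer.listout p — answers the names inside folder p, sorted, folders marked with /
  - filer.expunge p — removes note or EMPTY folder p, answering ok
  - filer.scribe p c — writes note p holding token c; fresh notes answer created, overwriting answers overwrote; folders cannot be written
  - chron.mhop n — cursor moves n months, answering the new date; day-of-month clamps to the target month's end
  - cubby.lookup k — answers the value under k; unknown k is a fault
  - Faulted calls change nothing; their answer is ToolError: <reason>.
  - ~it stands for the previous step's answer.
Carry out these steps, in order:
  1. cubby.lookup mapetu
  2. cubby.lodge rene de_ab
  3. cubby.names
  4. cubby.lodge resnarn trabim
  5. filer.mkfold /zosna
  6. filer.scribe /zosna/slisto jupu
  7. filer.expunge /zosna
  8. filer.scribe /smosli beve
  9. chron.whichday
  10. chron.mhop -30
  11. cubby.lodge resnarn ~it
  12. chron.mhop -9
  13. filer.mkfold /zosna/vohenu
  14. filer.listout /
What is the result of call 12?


CALL cubby.lookup[mapetu]
RET  2044-01-25
CALL cubby.lodge[rene; de_ab]
RET  nil
CALL cubby.names[]
RET  [dibrogro, mapetu, rene, toslol]
CALL cubby.lodge[resnarn; trabim]
RET  nil
CALL filer.mkfold[/zosna]
RET  ok
CALL filer.scribe[/zosna/slisto; jupu]
RET  created
CALL filer.expunge[/zosna]
RET  ToolError: not empty
CALL filer.scribe[/smosli; beve]
RET  created
CALL chron.whichday[]
RET  Sunday
CALL chron.mhop[-30]
RET  1984-10-12
CALL cubby.lodge[resnarn; ~it]
RET  trabim
CALL chron.mhop[-9]
RET  1984-01-12
CALL filer.mkfold[/zosna/vohenu]
RET  ok
CALL filer.listout[/]
RET  [smosli, zosna/]

Answer: 1984-01-12
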